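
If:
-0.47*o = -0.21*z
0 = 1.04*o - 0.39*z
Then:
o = 0.00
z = 0.00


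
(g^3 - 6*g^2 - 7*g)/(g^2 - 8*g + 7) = g*(g + 1)/(g - 1)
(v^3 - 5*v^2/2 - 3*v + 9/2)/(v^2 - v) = v - 3/2 - 9/(2*v)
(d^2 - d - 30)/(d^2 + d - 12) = (d^2 - d - 30)/(d^2 + d - 12)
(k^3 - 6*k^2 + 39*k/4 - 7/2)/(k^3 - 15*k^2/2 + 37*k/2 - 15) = (4*k^2 - 16*k + 7)/(2*(2*k^2 - 11*k + 15))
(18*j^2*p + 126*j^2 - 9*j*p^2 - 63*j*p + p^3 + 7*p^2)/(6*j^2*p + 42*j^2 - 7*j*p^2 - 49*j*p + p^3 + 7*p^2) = (-3*j + p)/(-j + p)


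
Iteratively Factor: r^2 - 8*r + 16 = (r - 4)*(r - 4)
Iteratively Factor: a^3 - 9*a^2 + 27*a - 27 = (a - 3)*(a^2 - 6*a + 9) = (a - 3)^2*(a - 3)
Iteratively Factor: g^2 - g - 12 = (g - 4)*(g + 3)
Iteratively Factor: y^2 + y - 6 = (y + 3)*(y - 2)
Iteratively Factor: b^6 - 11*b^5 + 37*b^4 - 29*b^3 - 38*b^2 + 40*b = (b + 1)*(b^5 - 12*b^4 + 49*b^3 - 78*b^2 + 40*b) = (b - 4)*(b + 1)*(b^4 - 8*b^3 + 17*b^2 - 10*b) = (b - 4)*(b - 2)*(b + 1)*(b^3 - 6*b^2 + 5*b) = b*(b - 4)*(b - 2)*(b + 1)*(b^2 - 6*b + 5) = b*(b - 5)*(b - 4)*(b - 2)*(b + 1)*(b - 1)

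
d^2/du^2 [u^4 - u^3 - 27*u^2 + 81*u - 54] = 12*u^2 - 6*u - 54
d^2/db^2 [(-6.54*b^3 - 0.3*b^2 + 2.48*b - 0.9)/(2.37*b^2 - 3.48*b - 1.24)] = (1.13686837721616e-13*b^5 - 1.13686837721616e-13*b^4 - 173.932272*b^3 - 204.949548*b^2 + 27.93096*b - 49.414512)/(13.312053*b^6 - 58.640436*b^5 + 65.210076*b^4 + 19.217952*b^3 - 34.118352*b^2 - 16.052544*b - 1.906624)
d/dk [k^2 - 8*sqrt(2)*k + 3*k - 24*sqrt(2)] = 2*k - 8*sqrt(2) + 3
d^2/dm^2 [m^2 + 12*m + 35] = 2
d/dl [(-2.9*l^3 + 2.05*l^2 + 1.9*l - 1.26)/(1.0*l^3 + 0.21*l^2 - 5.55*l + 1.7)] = (-2.659*l^4 + 28.39*l^3 - 22.7865*l^2 + 7.4992*l - 3.763)/(1.0*l^6 + 0.42*l^5 - 11.0559*l^4 + 1.069*l^3 + 31.5165*l^2 - 18.87*l + 2.89)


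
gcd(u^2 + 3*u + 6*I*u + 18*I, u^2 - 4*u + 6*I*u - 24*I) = u + 6*I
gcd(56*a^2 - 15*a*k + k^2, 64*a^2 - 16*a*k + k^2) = 8*a - k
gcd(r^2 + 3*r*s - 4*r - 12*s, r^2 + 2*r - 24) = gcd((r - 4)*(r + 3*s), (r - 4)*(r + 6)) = r - 4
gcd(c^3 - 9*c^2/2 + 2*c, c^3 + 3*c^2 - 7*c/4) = c^2 - c/2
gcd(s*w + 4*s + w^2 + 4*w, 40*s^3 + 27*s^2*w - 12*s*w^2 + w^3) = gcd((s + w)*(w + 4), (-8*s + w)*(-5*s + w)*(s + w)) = s + w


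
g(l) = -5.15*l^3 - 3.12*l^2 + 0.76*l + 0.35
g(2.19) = -67.04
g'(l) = -15.45*l^2 - 6.24*l + 0.76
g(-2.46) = 56.27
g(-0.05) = 0.30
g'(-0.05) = 1.03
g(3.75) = -312.26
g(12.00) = -9339.01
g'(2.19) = -87.01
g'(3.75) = -239.91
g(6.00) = -1219.81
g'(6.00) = -592.88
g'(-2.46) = -77.39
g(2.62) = -111.70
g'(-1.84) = -40.07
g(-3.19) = 133.35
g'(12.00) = -2298.92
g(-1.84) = 20.47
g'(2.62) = -121.64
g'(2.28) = -93.78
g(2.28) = -75.18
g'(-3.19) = -136.56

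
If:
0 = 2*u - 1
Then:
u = 1/2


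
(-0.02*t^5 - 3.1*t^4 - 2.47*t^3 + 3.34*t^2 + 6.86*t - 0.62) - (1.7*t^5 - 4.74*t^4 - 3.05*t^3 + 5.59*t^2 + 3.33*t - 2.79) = -1.72*t^5 + 1.64*t^4 + 0.58*t^3 - 2.25*t^2 + 3.53*t + 2.17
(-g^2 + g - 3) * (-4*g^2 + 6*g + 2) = 4*g^4 - 10*g^3 + 16*g^2 - 16*g - 6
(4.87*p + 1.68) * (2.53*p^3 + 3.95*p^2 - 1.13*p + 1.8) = 12.3211*p^4 + 23.4869*p^3 + 1.1329*p^2 + 6.8676*p + 3.024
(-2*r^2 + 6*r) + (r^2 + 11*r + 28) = -r^2 + 17*r + 28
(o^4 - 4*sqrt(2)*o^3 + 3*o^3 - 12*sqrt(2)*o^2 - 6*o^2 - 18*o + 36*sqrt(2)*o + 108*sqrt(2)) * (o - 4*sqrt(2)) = o^5 - 8*sqrt(2)*o^4 + 3*o^4 - 24*sqrt(2)*o^3 + 26*o^3 + 78*o^2 + 60*sqrt(2)*o^2 - 288*o + 180*sqrt(2)*o - 864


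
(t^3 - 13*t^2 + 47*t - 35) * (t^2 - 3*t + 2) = t^5 - 16*t^4 + 88*t^3 - 202*t^2 + 199*t - 70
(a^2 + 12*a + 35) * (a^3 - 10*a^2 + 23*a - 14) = a^5 + 2*a^4 - 62*a^3 - 88*a^2 + 637*a - 490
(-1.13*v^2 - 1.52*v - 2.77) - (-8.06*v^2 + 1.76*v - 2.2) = 6.93*v^2 - 3.28*v - 0.57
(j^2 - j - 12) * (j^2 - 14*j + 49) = j^4 - 15*j^3 + 51*j^2 + 119*j - 588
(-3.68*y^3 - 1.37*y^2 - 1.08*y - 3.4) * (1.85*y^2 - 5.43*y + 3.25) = -6.808*y^5 + 17.4479*y^4 - 6.5189*y^3 - 4.8781*y^2 + 14.952*y - 11.05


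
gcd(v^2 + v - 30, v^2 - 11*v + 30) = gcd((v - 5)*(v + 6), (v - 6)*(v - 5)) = v - 5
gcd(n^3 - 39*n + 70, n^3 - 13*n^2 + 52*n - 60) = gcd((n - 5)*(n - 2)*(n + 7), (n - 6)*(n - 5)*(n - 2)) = n^2 - 7*n + 10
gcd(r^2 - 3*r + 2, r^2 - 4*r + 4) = r - 2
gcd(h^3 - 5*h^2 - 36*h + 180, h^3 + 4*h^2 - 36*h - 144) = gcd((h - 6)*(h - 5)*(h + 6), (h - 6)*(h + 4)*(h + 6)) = h^2 - 36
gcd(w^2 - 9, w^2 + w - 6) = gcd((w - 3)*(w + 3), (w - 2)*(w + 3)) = w + 3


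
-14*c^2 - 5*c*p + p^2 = (-7*c + p)*(2*c + p)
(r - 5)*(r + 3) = r^2 - 2*r - 15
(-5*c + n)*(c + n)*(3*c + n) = -15*c^3 - 17*c^2*n - c*n^2 + n^3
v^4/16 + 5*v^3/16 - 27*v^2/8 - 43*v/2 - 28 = (v/4 + 1/2)*(v/4 + 1)*(v - 8)*(v + 7)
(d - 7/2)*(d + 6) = d^2 + 5*d/2 - 21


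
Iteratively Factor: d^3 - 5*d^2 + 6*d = (d - 2)*(d^2 - 3*d) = (d - 3)*(d - 2)*(d)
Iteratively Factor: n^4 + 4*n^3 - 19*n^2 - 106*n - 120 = (n + 3)*(n^3 + n^2 - 22*n - 40) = (n + 2)*(n + 3)*(n^2 - n - 20) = (n + 2)*(n + 3)*(n + 4)*(n - 5)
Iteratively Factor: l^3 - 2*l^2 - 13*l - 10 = (l + 1)*(l^2 - 3*l - 10) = (l + 1)*(l + 2)*(l - 5)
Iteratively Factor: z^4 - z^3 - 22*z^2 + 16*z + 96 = (z + 4)*(z^3 - 5*z^2 - 2*z + 24) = (z - 4)*(z + 4)*(z^2 - z - 6) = (z - 4)*(z - 3)*(z + 4)*(z + 2)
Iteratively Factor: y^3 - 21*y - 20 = (y + 4)*(y^2 - 4*y - 5) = (y + 1)*(y + 4)*(y - 5)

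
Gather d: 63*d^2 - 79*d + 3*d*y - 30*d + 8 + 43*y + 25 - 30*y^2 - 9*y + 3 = 63*d^2 + d*(3*y - 109) - 30*y^2 + 34*y + 36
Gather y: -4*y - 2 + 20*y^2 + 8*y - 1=20*y^2 + 4*y - 3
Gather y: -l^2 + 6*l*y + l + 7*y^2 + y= -l^2 + l + 7*y^2 + y*(6*l + 1)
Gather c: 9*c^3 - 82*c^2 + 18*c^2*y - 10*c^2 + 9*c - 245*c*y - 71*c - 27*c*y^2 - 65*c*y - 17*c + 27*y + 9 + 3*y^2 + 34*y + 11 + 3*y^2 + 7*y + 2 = 9*c^3 + c^2*(18*y - 92) + c*(-27*y^2 - 310*y - 79) + 6*y^2 + 68*y + 22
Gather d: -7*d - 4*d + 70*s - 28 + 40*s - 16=-11*d + 110*s - 44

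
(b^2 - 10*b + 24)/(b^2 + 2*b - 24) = (b - 6)/(b + 6)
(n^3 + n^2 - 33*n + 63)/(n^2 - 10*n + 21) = (n^2 + 4*n - 21)/(n - 7)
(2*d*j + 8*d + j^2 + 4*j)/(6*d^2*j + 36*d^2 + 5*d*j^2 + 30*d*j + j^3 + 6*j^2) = (j + 4)/(3*d*j + 18*d + j^2 + 6*j)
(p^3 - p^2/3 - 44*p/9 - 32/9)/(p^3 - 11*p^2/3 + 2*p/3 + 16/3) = (p + 4/3)/(p - 2)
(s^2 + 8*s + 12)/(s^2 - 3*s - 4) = (s^2 + 8*s + 12)/(s^2 - 3*s - 4)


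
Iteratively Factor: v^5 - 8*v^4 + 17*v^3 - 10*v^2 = (v)*(v^4 - 8*v^3 + 17*v^2 - 10*v) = v*(v - 1)*(v^3 - 7*v^2 + 10*v) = v*(v - 2)*(v - 1)*(v^2 - 5*v) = v^2*(v - 2)*(v - 1)*(v - 5)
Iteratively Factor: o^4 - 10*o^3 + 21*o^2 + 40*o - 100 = (o - 5)*(o^3 - 5*o^2 - 4*o + 20) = (o - 5)*(o - 2)*(o^2 - 3*o - 10) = (o - 5)^2*(o - 2)*(o + 2)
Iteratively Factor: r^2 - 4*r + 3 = (r - 1)*(r - 3)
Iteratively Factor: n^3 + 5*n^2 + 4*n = (n + 1)*(n^2 + 4*n) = (n + 1)*(n + 4)*(n)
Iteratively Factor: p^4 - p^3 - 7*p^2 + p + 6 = (p - 3)*(p^3 + 2*p^2 - p - 2) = (p - 3)*(p - 1)*(p^2 + 3*p + 2) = (p - 3)*(p - 1)*(p + 2)*(p + 1)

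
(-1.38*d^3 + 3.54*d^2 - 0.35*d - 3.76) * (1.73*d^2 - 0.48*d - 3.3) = -2.3874*d^5 + 6.7866*d^4 + 2.2493*d^3 - 18.0188*d^2 + 2.9598*d + 12.408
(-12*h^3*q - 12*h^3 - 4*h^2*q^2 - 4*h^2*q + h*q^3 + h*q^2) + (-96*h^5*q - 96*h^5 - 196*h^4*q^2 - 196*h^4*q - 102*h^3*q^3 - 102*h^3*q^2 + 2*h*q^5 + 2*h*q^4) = -96*h^5*q - 96*h^5 - 196*h^4*q^2 - 196*h^4*q - 102*h^3*q^3 - 102*h^3*q^2 - 12*h^3*q - 12*h^3 - 4*h^2*q^2 - 4*h^2*q + 2*h*q^5 + 2*h*q^4 + h*q^3 + h*q^2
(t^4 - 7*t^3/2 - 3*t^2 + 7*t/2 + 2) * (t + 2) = t^5 - 3*t^4/2 - 10*t^3 - 5*t^2/2 + 9*t + 4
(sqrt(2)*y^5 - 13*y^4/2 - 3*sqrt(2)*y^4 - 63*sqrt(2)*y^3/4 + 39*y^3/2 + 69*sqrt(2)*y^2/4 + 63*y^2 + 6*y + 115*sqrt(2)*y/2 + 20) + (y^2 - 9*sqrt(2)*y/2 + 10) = sqrt(2)*y^5 - 13*y^4/2 - 3*sqrt(2)*y^4 - 63*sqrt(2)*y^3/4 + 39*y^3/2 + 69*sqrt(2)*y^2/4 + 64*y^2 + 6*y + 53*sqrt(2)*y + 30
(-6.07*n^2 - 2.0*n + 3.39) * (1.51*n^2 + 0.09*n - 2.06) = -9.1657*n^4 - 3.5663*n^3 + 17.4431*n^2 + 4.4251*n - 6.9834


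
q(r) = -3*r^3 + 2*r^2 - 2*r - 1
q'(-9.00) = -767.00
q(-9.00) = 2366.00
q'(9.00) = -695.00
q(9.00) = -2044.00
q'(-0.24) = -3.48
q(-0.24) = -0.36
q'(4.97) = -204.43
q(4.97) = -329.83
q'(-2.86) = -87.06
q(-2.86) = 91.26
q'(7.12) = -429.77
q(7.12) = -996.68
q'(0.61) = -2.91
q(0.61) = -2.16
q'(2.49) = -47.84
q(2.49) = -39.89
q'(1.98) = -29.36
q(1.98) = -20.41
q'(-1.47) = -27.33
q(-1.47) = 15.79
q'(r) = -9*r^2 + 4*r - 2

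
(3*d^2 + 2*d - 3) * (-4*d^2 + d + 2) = -12*d^4 - 5*d^3 + 20*d^2 + d - 6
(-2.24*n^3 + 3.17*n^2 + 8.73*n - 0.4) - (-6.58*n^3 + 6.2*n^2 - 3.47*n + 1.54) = 4.34*n^3 - 3.03*n^2 + 12.2*n - 1.94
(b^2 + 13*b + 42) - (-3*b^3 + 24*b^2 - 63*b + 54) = 3*b^3 - 23*b^2 + 76*b - 12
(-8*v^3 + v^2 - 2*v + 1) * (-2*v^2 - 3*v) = 16*v^5 + 22*v^4 + v^3 + 4*v^2 - 3*v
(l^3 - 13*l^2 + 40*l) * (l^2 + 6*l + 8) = l^5 - 7*l^4 - 30*l^3 + 136*l^2 + 320*l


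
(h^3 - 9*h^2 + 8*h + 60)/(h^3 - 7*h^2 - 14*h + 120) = (h + 2)/(h + 4)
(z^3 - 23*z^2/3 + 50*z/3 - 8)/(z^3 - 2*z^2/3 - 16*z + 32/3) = (z - 3)/(z + 4)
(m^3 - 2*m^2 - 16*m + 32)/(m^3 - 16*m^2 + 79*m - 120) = (m^3 - 2*m^2 - 16*m + 32)/(m^3 - 16*m^2 + 79*m - 120)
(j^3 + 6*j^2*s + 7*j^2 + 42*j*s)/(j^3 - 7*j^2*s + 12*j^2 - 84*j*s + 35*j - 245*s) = j*(-j - 6*s)/(-j^2 + 7*j*s - 5*j + 35*s)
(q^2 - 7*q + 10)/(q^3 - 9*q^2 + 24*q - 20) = 1/(q - 2)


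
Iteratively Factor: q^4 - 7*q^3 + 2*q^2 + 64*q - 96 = (q - 2)*(q^3 - 5*q^2 - 8*q + 48) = (q - 4)*(q - 2)*(q^2 - q - 12) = (q - 4)*(q - 2)*(q + 3)*(q - 4)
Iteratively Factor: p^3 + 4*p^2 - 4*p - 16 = (p + 4)*(p^2 - 4) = (p + 2)*(p + 4)*(p - 2)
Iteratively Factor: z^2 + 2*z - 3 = (z + 3)*(z - 1)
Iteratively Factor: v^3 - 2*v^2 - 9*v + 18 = (v - 2)*(v^2 - 9) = (v - 2)*(v + 3)*(v - 3)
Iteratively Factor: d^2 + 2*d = (d)*(d + 2)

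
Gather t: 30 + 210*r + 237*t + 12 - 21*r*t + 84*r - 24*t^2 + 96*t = 294*r - 24*t^2 + t*(333 - 21*r) + 42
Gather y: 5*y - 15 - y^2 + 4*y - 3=-y^2 + 9*y - 18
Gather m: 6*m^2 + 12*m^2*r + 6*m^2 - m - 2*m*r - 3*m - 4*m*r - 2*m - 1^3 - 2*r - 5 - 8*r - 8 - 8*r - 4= m^2*(12*r + 12) + m*(-6*r - 6) - 18*r - 18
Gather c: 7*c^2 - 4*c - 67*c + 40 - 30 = 7*c^2 - 71*c + 10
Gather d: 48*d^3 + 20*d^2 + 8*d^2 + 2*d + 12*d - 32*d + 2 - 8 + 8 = 48*d^3 + 28*d^2 - 18*d + 2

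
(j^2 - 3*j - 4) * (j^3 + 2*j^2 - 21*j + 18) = j^5 - j^4 - 31*j^3 + 73*j^2 + 30*j - 72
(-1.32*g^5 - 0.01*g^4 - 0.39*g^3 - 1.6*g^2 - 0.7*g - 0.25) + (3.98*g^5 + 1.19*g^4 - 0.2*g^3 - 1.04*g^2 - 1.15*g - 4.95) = 2.66*g^5 + 1.18*g^4 - 0.59*g^3 - 2.64*g^2 - 1.85*g - 5.2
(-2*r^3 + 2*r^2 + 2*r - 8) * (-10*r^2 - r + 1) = 20*r^5 - 18*r^4 - 24*r^3 + 80*r^2 + 10*r - 8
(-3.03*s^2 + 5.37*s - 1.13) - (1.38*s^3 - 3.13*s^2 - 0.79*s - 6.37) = -1.38*s^3 + 0.1*s^2 + 6.16*s + 5.24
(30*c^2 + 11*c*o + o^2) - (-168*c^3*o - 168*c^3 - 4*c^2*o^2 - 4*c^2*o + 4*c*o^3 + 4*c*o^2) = 168*c^3*o + 168*c^3 + 4*c^2*o^2 + 4*c^2*o + 30*c^2 - 4*c*o^3 - 4*c*o^2 + 11*c*o + o^2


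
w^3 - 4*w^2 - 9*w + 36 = (w - 4)*(w - 3)*(w + 3)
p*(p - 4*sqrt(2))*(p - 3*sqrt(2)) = p^3 - 7*sqrt(2)*p^2 + 24*p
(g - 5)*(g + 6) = g^2 + g - 30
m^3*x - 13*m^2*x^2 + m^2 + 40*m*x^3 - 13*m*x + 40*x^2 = (m - 8*x)*(m - 5*x)*(m*x + 1)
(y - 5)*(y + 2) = y^2 - 3*y - 10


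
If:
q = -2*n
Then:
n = -q/2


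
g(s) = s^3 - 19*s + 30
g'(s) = 3*s^2 - 19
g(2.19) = -1.11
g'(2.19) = -4.61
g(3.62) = 8.66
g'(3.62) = 20.31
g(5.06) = 63.41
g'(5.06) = 57.81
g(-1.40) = 53.86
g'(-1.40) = -13.12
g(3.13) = 1.19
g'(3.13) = 10.39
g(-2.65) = 61.74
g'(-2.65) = 2.07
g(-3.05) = 59.58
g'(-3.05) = 8.91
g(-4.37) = 29.58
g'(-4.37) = 38.29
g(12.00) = 1530.00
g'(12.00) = 413.00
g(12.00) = 1530.00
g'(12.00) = 413.00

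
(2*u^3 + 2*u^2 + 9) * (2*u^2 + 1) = 4*u^5 + 4*u^4 + 2*u^3 + 20*u^2 + 9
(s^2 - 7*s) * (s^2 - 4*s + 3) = s^4 - 11*s^3 + 31*s^2 - 21*s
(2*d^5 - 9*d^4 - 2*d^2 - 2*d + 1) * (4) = 8*d^5 - 36*d^4 - 8*d^2 - 8*d + 4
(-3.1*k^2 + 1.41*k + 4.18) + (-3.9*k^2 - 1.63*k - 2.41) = -7.0*k^2 - 0.22*k + 1.77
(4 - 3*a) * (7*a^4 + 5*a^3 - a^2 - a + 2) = -21*a^5 + 13*a^4 + 23*a^3 - a^2 - 10*a + 8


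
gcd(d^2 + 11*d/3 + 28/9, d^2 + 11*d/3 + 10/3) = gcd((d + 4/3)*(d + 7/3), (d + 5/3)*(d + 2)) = 1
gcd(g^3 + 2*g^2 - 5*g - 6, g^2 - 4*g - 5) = g + 1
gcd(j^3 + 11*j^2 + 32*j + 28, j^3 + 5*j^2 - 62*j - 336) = j + 7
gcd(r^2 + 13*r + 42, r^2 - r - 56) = r + 7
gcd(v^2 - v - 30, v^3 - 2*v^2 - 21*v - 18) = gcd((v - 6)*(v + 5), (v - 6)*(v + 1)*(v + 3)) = v - 6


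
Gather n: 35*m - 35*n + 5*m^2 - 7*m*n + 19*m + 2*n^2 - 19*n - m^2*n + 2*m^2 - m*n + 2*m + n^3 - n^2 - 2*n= 7*m^2 + 56*m + n^3 + n^2 + n*(-m^2 - 8*m - 56)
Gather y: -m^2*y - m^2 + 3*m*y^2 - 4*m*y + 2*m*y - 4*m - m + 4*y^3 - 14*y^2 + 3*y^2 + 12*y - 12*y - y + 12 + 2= -m^2 - 5*m + 4*y^3 + y^2*(3*m - 11) + y*(-m^2 - 2*m - 1) + 14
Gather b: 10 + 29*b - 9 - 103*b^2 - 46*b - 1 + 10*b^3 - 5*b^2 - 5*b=10*b^3 - 108*b^2 - 22*b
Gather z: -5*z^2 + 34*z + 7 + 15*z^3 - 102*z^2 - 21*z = 15*z^3 - 107*z^2 + 13*z + 7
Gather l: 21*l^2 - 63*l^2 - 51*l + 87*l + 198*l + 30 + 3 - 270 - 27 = -42*l^2 + 234*l - 264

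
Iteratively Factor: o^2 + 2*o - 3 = (o - 1)*(o + 3)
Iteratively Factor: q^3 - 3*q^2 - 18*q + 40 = (q + 4)*(q^2 - 7*q + 10) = (q - 2)*(q + 4)*(q - 5)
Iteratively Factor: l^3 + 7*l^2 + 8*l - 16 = (l - 1)*(l^2 + 8*l + 16) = (l - 1)*(l + 4)*(l + 4)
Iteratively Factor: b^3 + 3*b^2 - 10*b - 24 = (b + 2)*(b^2 + b - 12) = (b + 2)*(b + 4)*(b - 3)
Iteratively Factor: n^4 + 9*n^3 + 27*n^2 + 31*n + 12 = (n + 1)*(n^3 + 8*n^2 + 19*n + 12) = (n + 1)*(n + 4)*(n^2 + 4*n + 3) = (n + 1)^2*(n + 4)*(n + 3)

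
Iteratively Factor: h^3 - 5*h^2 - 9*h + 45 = (h - 3)*(h^2 - 2*h - 15) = (h - 3)*(h + 3)*(h - 5)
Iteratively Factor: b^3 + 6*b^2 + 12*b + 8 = (b + 2)*(b^2 + 4*b + 4) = (b + 2)^2*(b + 2)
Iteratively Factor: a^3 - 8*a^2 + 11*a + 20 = (a - 4)*(a^2 - 4*a - 5) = (a - 5)*(a - 4)*(a + 1)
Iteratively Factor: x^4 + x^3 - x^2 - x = (x - 1)*(x^3 + 2*x^2 + x) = (x - 1)*(x + 1)*(x^2 + x) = x*(x - 1)*(x + 1)*(x + 1)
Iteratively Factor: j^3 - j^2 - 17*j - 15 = (j + 1)*(j^2 - 2*j - 15) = (j + 1)*(j + 3)*(j - 5)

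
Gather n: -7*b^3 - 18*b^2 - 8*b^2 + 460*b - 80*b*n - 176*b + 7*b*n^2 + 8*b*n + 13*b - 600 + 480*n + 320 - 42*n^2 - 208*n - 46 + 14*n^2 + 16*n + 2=-7*b^3 - 26*b^2 + 297*b + n^2*(7*b - 28) + n*(288 - 72*b) - 324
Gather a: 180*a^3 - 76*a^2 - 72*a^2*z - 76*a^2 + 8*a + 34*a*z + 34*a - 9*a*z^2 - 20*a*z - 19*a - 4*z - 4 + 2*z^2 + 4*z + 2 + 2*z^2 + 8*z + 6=180*a^3 + a^2*(-72*z - 152) + a*(-9*z^2 + 14*z + 23) + 4*z^2 + 8*z + 4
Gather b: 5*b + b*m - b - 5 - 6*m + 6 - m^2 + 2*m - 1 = b*(m + 4) - m^2 - 4*m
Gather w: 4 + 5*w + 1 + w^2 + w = w^2 + 6*w + 5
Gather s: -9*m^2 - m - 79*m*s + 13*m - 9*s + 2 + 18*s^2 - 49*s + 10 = -9*m^2 + 12*m + 18*s^2 + s*(-79*m - 58) + 12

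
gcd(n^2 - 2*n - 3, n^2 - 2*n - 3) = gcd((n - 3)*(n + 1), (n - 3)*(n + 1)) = n^2 - 2*n - 3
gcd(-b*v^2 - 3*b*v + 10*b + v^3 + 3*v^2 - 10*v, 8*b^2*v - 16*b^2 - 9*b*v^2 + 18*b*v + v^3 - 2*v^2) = -b*v + 2*b + v^2 - 2*v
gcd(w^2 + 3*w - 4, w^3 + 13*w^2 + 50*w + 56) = w + 4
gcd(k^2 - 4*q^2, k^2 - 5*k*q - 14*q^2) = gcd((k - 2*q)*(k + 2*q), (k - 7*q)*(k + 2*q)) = k + 2*q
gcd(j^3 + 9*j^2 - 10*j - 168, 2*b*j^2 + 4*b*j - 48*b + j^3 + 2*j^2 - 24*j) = j^2 + 2*j - 24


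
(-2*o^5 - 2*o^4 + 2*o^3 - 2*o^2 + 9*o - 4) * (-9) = 18*o^5 + 18*o^4 - 18*o^3 + 18*o^2 - 81*o + 36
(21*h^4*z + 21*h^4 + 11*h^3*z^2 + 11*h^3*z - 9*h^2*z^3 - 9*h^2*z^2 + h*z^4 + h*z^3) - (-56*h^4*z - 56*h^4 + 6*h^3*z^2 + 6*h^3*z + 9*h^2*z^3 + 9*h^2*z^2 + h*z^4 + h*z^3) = 77*h^4*z + 77*h^4 + 5*h^3*z^2 + 5*h^3*z - 18*h^2*z^3 - 18*h^2*z^2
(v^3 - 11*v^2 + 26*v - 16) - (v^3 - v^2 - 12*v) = -10*v^2 + 38*v - 16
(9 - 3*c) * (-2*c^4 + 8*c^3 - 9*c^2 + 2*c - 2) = 6*c^5 - 42*c^4 + 99*c^3 - 87*c^2 + 24*c - 18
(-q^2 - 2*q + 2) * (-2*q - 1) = 2*q^3 + 5*q^2 - 2*q - 2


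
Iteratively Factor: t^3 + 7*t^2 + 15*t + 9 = (t + 3)*(t^2 + 4*t + 3) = (t + 3)^2*(t + 1)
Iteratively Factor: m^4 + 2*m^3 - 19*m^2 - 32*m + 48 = (m - 1)*(m^3 + 3*m^2 - 16*m - 48) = (m - 4)*(m - 1)*(m^2 + 7*m + 12) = (m - 4)*(m - 1)*(m + 4)*(m + 3)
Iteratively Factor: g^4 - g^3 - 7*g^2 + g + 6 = (g - 3)*(g^3 + 2*g^2 - g - 2) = (g - 3)*(g + 2)*(g^2 - 1) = (g - 3)*(g - 1)*(g + 2)*(g + 1)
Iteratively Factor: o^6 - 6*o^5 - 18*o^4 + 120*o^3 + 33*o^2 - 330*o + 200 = (o - 5)*(o^5 - o^4 - 23*o^3 + 5*o^2 + 58*o - 40) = (o - 5)*(o + 4)*(o^4 - 5*o^3 - 3*o^2 + 17*o - 10) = (o - 5)^2*(o + 4)*(o^3 - 3*o + 2) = (o - 5)^2*(o - 1)*(o + 4)*(o^2 + o - 2) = (o - 5)^2*(o - 1)^2*(o + 4)*(o + 2)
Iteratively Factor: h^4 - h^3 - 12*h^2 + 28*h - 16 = (h - 2)*(h^3 + h^2 - 10*h + 8) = (h - 2)^2*(h^2 + 3*h - 4) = (h - 2)^2*(h + 4)*(h - 1)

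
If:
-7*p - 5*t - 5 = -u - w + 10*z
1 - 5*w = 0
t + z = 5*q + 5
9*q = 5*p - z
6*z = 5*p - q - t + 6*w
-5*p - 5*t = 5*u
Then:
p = -556/405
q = -737/1215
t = 4097/1215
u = -2429/1215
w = 1/5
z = -569/405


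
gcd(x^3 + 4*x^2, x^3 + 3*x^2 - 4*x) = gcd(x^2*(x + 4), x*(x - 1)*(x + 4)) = x^2 + 4*x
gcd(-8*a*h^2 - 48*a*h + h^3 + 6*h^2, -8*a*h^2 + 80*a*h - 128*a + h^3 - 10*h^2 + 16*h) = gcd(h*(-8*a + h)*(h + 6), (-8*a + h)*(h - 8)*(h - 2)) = 8*a - h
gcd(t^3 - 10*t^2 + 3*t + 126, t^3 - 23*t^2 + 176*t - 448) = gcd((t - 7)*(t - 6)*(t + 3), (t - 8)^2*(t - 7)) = t - 7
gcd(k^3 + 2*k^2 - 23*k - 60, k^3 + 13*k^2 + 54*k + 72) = k^2 + 7*k + 12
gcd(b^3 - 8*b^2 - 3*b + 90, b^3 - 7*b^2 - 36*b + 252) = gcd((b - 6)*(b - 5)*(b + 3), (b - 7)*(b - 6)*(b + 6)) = b - 6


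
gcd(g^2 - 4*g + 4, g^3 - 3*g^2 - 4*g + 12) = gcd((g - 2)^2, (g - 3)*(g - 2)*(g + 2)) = g - 2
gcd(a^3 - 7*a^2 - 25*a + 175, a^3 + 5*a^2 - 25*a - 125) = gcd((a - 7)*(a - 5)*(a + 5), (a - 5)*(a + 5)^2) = a^2 - 25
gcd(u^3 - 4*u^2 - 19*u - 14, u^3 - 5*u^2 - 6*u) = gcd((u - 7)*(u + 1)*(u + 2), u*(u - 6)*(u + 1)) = u + 1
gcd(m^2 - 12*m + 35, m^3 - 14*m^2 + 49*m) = m - 7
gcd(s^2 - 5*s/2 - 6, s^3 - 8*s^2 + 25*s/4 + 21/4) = 1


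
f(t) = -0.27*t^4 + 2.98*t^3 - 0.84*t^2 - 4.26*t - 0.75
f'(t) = -1.08*t^3 + 8.94*t^2 - 1.68*t - 4.26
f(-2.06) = -26.45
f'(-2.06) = 46.58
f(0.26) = -1.86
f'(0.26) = -4.11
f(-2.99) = -96.76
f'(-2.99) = 109.56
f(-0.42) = 0.66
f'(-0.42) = -1.90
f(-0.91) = 0.00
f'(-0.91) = 5.49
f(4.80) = 145.69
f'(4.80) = 74.21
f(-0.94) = -0.17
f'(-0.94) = 6.12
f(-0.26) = 0.25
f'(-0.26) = -3.20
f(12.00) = -622.11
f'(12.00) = -603.30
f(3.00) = 37.50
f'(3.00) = 42.00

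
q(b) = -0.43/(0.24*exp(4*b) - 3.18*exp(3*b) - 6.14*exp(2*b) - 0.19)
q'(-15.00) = 0.00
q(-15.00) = 2.26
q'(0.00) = -0.10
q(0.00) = 0.05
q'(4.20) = 0.00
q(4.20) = -0.00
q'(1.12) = -0.01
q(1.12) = 0.00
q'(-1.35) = -0.98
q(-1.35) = 0.65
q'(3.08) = 0.00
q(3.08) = -0.00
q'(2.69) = 0.14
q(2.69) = 0.00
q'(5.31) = 0.00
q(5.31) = -0.00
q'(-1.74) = -1.18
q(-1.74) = 1.09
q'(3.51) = 0.00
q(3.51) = -0.00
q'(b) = -0.43*(-0.96*exp(4*b) + 9.54*exp(3*b) + 12.28*exp(2*b))/(0.24*exp(4*b) - 3.18*exp(3*b) - 6.14*exp(2*b) - 0.19)^2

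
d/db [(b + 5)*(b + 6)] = 2*b + 11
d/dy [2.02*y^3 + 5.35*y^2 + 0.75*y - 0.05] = 6.06*y^2 + 10.7*y + 0.75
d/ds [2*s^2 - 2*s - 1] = 4*s - 2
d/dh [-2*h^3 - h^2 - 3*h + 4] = -6*h^2 - 2*h - 3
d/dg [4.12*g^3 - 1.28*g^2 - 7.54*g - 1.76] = 12.36*g^2 - 2.56*g - 7.54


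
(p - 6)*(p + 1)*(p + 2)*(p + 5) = p^4 + 2*p^3 - 31*p^2 - 92*p - 60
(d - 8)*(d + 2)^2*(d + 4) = d^4 - 44*d^2 - 144*d - 128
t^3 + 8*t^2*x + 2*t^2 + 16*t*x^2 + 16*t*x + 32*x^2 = (t + 2)*(t + 4*x)^2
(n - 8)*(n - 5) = n^2 - 13*n + 40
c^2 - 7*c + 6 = (c - 6)*(c - 1)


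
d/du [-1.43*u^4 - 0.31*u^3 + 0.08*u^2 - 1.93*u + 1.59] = -5.72*u^3 - 0.93*u^2 + 0.16*u - 1.93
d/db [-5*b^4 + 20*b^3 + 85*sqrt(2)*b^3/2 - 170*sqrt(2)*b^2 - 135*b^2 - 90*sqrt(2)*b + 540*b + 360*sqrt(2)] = -20*b^3 + 60*b^2 + 255*sqrt(2)*b^2/2 - 340*sqrt(2)*b - 270*b - 90*sqrt(2) + 540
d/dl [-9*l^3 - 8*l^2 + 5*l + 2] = -27*l^2 - 16*l + 5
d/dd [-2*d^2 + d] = 1 - 4*d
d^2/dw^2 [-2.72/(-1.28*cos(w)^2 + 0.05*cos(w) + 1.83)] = (17.825792*(1 - cos(w)^2)^2 - 0.52224*cos(w)^3 + 34.405008*cos(w)^2 + 0.7956*cos(w) - 30.582048)/(-1.28*cos(w)^2 + 0.05*cos(w) + 1.83)^3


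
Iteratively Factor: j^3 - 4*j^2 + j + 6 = (j - 3)*(j^2 - j - 2) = (j - 3)*(j - 2)*(j + 1)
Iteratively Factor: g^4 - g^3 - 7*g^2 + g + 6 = (g - 1)*(g^3 - 7*g - 6) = (g - 1)*(g + 1)*(g^2 - g - 6) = (g - 1)*(g + 1)*(g + 2)*(g - 3)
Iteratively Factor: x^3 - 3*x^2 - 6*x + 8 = (x + 2)*(x^2 - 5*x + 4) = (x - 4)*(x + 2)*(x - 1)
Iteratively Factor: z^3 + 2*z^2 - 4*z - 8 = (z + 2)*(z^2 - 4) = (z - 2)*(z + 2)*(z + 2)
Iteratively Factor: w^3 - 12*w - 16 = (w + 2)*(w^2 - 2*w - 8) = (w - 4)*(w + 2)*(w + 2)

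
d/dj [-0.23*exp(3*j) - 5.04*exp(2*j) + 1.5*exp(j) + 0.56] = (-0.69*exp(2*j) - 10.08*exp(j) + 1.5)*exp(j)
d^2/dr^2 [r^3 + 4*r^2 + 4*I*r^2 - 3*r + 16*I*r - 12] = 6*r + 8 + 8*I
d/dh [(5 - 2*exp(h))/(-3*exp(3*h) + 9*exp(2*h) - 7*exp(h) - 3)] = (-12*exp(3*h) + 63*exp(2*h) - 90*exp(h) + 41)*exp(h)/(9*exp(6*h) - 54*exp(5*h) + 123*exp(4*h) - 108*exp(3*h) - 5*exp(2*h) + 42*exp(h) + 9)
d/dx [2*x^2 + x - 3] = 4*x + 1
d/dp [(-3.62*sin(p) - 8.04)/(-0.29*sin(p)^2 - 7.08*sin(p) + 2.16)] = (-4.6632*sin(p) + 0.5249*cos(2*p) - 65.2673)*cos(p)/(0.29*sin(p)^2 + 7.08*sin(p) - 2.16)^2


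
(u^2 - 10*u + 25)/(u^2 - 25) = (u - 5)/(u + 5)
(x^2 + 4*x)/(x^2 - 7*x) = (x + 4)/(x - 7)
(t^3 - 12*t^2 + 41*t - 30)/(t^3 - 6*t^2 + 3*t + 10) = (t^2 - 7*t + 6)/(t^2 - t - 2)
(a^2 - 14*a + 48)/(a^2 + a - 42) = (a - 8)/(a + 7)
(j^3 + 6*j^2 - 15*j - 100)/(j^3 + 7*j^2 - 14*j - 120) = (j + 5)/(j + 6)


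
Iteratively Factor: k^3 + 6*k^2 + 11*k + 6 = (k + 3)*(k^2 + 3*k + 2) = (k + 1)*(k + 3)*(k + 2)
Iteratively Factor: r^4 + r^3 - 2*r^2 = (r)*(r^3 + r^2 - 2*r) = r^2*(r^2 + r - 2) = r^2*(r + 2)*(r - 1)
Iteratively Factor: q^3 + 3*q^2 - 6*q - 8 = (q + 1)*(q^2 + 2*q - 8) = (q + 1)*(q + 4)*(q - 2)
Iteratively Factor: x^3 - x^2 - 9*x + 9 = (x - 3)*(x^2 + 2*x - 3) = (x - 3)*(x + 3)*(x - 1)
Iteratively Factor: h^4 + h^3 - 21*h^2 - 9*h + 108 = (h - 3)*(h^3 + 4*h^2 - 9*h - 36) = (h - 3)*(h + 4)*(h^2 - 9) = (h - 3)^2*(h + 4)*(h + 3)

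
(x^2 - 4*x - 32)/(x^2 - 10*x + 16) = (x + 4)/(x - 2)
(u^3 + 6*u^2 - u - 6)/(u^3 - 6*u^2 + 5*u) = (u^2 + 7*u + 6)/(u*(u - 5))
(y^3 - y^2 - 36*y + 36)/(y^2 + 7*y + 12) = (y^3 - y^2 - 36*y + 36)/(y^2 + 7*y + 12)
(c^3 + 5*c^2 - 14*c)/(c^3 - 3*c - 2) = c*(c + 7)/(c^2 + 2*c + 1)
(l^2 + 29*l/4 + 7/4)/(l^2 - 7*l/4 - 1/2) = (l + 7)/(l - 2)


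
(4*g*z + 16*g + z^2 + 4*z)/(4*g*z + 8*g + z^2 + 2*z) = (z + 4)/(z + 2)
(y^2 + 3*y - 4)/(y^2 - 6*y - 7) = (-y^2 - 3*y + 4)/(-y^2 + 6*y + 7)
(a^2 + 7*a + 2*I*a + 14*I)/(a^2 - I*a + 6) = (a + 7)/(a - 3*I)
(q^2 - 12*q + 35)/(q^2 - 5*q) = (q - 7)/q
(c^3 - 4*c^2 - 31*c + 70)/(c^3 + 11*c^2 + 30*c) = (c^2 - 9*c + 14)/(c*(c + 6))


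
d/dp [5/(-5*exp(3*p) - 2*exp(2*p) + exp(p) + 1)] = (75*exp(2*p) + 20*exp(p) - 5)*exp(p)/(5*exp(3*p) + 2*exp(2*p) - exp(p) - 1)^2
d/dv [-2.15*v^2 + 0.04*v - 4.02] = 0.04 - 4.3*v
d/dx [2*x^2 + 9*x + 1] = 4*x + 9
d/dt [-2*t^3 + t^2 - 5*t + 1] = -6*t^2 + 2*t - 5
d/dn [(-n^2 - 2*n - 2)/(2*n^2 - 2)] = (n^2 + 3*n + 1)/(n^4 - 2*n^2 + 1)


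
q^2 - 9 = (q - 3)*(q + 3)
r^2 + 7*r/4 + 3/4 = (r + 3/4)*(r + 1)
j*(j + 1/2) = j^2 + j/2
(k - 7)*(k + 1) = k^2 - 6*k - 7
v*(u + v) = u*v + v^2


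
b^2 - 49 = (b - 7)*(b + 7)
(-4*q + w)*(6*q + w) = -24*q^2 + 2*q*w + w^2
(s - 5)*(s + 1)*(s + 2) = s^3 - 2*s^2 - 13*s - 10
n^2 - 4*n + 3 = (n - 3)*(n - 1)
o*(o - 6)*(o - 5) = o^3 - 11*o^2 + 30*o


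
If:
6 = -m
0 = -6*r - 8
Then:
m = -6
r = -4/3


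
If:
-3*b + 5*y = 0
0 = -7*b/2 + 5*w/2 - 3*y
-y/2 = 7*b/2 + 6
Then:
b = -30/19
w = -318/95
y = -18/19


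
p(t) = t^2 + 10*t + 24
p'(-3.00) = 4.00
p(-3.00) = 3.00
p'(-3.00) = 4.00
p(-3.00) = 3.00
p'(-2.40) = 5.20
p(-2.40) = 5.76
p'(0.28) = 10.56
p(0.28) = 26.88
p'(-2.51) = 4.98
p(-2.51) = 5.20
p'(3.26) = 16.52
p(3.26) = 67.23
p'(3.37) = 16.74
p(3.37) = 69.06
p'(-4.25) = 1.50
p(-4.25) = -0.44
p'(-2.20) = 5.60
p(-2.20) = 6.84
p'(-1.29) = 7.42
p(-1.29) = 12.76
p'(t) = 2*t + 10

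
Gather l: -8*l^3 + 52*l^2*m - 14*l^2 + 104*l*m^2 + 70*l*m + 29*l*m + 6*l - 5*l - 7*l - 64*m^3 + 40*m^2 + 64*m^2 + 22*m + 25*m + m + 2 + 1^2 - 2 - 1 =-8*l^3 + l^2*(52*m - 14) + l*(104*m^2 + 99*m - 6) - 64*m^3 + 104*m^2 + 48*m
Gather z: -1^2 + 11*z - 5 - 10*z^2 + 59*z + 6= -10*z^2 + 70*z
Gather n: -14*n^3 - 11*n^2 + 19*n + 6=-14*n^3 - 11*n^2 + 19*n + 6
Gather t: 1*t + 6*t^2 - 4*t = 6*t^2 - 3*t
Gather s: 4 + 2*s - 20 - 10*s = -8*s - 16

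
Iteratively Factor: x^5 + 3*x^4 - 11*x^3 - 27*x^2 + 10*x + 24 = (x + 2)*(x^4 + x^3 - 13*x^2 - x + 12) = (x - 3)*(x + 2)*(x^3 + 4*x^2 - x - 4) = (x - 3)*(x - 1)*(x + 2)*(x^2 + 5*x + 4) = (x - 3)*(x - 1)*(x + 1)*(x + 2)*(x + 4)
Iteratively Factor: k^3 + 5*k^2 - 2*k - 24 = (k + 3)*(k^2 + 2*k - 8) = (k - 2)*(k + 3)*(k + 4)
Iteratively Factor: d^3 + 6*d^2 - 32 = (d + 4)*(d^2 + 2*d - 8) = (d + 4)^2*(d - 2)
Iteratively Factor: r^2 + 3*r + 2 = (r + 2)*(r + 1)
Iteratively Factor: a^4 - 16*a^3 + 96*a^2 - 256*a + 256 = (a - 4)*(a^3 - 12*a^2 + 48*a - 64) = (a - 4)^2*(a^2 - 8*a + 16) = (a - 4)^3*(a - 4)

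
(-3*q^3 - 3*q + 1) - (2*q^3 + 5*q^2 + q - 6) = -5*q^3 - 5*q^2 - 4*q + 7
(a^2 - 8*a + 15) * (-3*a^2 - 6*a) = -3*a^4 + 18*a^3 + 3*a^2 - 90*a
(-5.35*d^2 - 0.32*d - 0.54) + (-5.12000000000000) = -5.35*d^2 - 0.32*d - 5.66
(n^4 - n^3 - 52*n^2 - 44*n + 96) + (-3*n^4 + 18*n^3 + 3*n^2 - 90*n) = -2*n^4 + 17*n^3 - 49*n^2 - 134*n + 96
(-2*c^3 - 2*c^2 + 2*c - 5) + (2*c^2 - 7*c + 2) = -2*c^3 - 5*c - 3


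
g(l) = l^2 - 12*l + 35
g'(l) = 2*l - 12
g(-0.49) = 41.12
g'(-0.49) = -12.98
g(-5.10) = 122.21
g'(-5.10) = -22.20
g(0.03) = 34.64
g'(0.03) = -11.94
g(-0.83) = 45.65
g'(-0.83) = -13.66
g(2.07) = 14.44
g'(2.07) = -7.86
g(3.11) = 7.35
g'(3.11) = -5.78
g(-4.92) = 118.25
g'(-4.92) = -21.84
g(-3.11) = 81.99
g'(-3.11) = -18.22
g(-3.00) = 80.00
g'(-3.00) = -18.00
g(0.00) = 35.00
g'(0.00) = -12.00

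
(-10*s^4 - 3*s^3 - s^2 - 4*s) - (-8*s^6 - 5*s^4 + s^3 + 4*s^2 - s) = 8*s^6 - 5*s^4 - 4*s^3 - 5*s^2 - 3*s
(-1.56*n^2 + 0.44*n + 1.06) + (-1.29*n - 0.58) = -1.56*n^2 - 0.85*n + 0.48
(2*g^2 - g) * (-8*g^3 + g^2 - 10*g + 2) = -16*g^5 + 10*g^4 - 21*g^3 + 14*g^2 - 2*g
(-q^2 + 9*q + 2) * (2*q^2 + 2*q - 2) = -2*q^4 + 16*q^3 + 24*q^2 - 14*q - 4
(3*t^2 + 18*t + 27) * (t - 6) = 3*t^3 - 81*t - 162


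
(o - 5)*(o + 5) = o^2 - 25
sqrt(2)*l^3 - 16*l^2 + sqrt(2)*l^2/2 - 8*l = l*(l - 8*sqrt(2))*(sqrt(2)*l + sqrt(2)/2)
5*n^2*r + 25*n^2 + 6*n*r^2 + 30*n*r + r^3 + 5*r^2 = (n + r)*(5*n + r)*(r + 5)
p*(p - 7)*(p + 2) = p^3 - 5*p^2 - 14*p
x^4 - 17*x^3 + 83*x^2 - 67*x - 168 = (x - 8)*(x - 7)*(x - 3)*(x + 1)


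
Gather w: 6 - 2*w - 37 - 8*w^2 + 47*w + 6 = -8*w^2 + 45*w - 25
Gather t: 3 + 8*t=8*t + 3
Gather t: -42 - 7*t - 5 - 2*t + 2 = -9*t - 45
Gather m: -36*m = -36*m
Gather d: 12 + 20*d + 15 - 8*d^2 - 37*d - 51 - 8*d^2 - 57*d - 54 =-16*d^2 - 74*d - 78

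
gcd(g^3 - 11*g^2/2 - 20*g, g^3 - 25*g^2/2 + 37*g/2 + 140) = g^2 - 11*g/2 - 20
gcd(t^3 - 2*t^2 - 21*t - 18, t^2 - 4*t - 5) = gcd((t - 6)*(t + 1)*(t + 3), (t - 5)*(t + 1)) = t + 1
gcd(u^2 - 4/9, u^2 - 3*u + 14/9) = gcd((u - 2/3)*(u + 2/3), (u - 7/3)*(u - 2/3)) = u - 2/3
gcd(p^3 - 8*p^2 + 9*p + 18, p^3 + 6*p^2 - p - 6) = p + 1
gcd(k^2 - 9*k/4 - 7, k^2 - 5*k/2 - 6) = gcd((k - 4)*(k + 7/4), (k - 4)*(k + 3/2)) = k - 4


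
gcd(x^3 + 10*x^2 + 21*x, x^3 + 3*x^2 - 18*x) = x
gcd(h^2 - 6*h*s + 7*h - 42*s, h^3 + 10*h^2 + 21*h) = h + 7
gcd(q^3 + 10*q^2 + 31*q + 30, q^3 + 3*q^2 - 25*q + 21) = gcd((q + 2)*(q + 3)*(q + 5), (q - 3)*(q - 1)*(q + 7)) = 1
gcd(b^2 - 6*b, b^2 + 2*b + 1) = 1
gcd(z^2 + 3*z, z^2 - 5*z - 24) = z + 3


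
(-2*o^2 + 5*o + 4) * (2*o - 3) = -4*o^3 + 16*o^2 - 7*o - 12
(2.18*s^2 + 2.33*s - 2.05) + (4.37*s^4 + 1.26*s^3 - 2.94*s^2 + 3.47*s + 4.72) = 4.37*s^4 + 1.26*s^3 - 0.76*s^2 + 5.8*s + 2.67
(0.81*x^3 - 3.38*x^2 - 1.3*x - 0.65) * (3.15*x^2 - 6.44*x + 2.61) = 2.5515*x^5 - 15.8634*x^4 + 19.7863*x^3 - 2.4973*x^2 + 0.793000000000001*x - 1.6965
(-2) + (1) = -1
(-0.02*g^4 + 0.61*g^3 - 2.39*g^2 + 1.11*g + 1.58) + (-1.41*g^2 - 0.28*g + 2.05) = -0.02*g^4 + 0.61*g^3 - 3.8*g^2 + 0.83*g + 3.63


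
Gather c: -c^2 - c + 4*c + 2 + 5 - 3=-c^2 + 3*c + 4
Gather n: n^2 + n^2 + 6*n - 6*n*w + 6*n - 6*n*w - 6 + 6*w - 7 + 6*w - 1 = 2*n^2 + n*(12 - 12*w) + 12*w - 14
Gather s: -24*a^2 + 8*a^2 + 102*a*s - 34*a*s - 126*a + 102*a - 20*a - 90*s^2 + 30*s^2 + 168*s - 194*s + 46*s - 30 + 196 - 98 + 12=-16*a^2 - 44*a - 60*s^2 + s*(68*a + 20) + 80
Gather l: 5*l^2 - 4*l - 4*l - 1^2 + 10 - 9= 5*l^2 - 8*l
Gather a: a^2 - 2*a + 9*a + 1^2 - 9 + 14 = a^2 + 7*a + 6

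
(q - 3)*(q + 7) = q^2 + 4*q - 21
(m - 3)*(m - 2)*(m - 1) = m^3 - 6*m^2 + 11*m - 6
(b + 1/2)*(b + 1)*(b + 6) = b^3 + 15*b^2/2 + 19*b/2 + 3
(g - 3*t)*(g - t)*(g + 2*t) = g^3 - 2*g^2*t - 5*g*t^2 + 6*t^3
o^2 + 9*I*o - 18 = (o + 3*I)*(o + 6*I)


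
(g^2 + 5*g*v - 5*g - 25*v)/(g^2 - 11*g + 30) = (g + 5*v)/(g - 6)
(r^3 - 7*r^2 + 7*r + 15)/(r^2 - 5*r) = r - 2 - 3/r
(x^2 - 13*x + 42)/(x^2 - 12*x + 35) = (x - 6)/(x - 5)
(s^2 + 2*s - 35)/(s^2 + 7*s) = (s - 5)/s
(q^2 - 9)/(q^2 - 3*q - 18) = (q - 3)/(q - 6)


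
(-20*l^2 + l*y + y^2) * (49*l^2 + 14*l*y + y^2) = -980*l^4 - 231*l^3*y + 43*l^2*y^2 + 15*l*y^3 + y^4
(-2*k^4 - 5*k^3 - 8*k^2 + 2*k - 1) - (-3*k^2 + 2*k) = -2*k^4 - 5*k^3 - 5*k^2 - 1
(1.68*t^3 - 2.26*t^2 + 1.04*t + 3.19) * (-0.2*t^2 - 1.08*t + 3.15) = -0.336*t^5 - 1.3624*t^4 + 7.5248*t^3 - 8.8802*t^2 - 0.1692*t + 10.0485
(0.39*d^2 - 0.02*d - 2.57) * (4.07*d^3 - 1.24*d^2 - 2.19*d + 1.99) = 1.5873*d^5 - 0.565*d^4 - 11.2892*d^3 + 4.0067*d^2 + 5.5885*d - 5.1143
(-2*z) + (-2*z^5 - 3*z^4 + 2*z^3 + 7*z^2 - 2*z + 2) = -2*z^5 - 3*z^4 + 2*z^3 + 7*z^2 - 4*z + 2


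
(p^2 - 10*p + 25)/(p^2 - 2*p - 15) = (p - 5)/(p + 3)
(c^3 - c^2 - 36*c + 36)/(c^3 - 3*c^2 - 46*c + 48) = (c - 6)/(c - 8)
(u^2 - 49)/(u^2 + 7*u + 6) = (u^2 - 49)/(u^2 + 7*u + 6)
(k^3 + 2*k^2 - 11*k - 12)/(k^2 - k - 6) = (k^2 + 5*k + 4)/(k + 2)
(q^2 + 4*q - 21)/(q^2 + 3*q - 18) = (q + 7)/(q + 6)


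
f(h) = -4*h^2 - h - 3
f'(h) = -8*h - 1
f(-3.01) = -36.23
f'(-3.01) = 23.08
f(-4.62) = -83.76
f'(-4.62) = 35.96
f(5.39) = -124.60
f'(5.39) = -44.12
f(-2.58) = -27.05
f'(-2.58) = 19.64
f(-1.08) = -6.59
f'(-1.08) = 7.64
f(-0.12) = -2.94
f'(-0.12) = -0.04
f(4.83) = -101.15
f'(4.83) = -39.64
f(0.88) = -6.98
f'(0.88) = -8.04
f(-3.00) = -36.00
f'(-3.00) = 23.00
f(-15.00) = -888.00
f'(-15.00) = 119.00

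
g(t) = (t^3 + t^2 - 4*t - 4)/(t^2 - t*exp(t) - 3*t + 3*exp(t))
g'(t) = (3*t^2 + 2*t - 4)/(t^2 - t*exp(t) - 3*t + 3*exp(t)) + (t^3 + t^2 - 4*t - 4)*(t*exp(t) - 2*t - 2*exp(t) + 3)/(t^2 - t*exp(t) - 3*t + 3*exp(t))^2 = ((3*t^2 + 2*t - 4)*(t^2 - t*exp(t) - 3*t + 3*exp(t)) + (t^3 + t^2 - 4*t - 4)*(t*exp(t) - 2*t - 2*exp(t) + 3))/(t^2 - t*exp(t) - 3*t + 3*exp(t))^2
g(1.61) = -0.78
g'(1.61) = 1.84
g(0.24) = -1.72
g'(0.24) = -1.35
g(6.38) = -0.14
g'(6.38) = 0.11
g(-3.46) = -0.87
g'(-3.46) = 0.73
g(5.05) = -0.42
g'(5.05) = 0.37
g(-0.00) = -1.33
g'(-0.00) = -1.78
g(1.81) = -0.40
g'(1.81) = 1.98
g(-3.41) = -0.83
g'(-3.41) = 0.73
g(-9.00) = -5.70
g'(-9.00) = 0.94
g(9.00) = -0.02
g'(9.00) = 0.01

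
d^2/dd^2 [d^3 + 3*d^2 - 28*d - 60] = 6*d + 6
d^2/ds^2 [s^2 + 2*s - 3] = 2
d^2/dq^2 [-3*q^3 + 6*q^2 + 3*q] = 12 - 18*q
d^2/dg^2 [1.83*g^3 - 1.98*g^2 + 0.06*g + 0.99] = 10.98*g - 3.96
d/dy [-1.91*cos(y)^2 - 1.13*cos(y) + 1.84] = (3.82*cos(y) + 1.13)*sin(y)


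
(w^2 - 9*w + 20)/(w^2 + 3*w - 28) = (w - 5)/(w + 7)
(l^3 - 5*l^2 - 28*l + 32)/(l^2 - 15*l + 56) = (l^2 + 3*l - 4)/(l - 7)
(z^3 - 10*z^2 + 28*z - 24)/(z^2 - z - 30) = (z^2 - 4*z + 4)/(z + 5)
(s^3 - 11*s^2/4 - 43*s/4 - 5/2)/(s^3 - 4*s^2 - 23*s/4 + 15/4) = (4*s^2 + 9*s + 2)/(4*s^2 + 4*s - 3)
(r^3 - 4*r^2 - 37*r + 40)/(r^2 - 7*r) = (r^3 - 4*r^2 - 37*r + 40)/(r*(r - 7))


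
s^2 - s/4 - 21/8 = (s - 7/4)*(s + 3/2)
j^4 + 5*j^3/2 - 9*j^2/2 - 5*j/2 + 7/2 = (j - 1)^2*(j + 1)*(j + 7/2)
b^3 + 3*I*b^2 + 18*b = b*(b - 3*I)*(b + 6*I)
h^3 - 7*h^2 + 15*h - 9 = (h - 3)^2*(h - 1)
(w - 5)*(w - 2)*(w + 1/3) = w^3 - 20*w^2/3 + 23*w/3 + 10/3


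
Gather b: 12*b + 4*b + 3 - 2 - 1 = 16*b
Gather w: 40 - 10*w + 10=50 - 10*w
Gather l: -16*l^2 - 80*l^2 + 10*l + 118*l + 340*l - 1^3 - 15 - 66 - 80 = -96*l^2 + 468*l - 162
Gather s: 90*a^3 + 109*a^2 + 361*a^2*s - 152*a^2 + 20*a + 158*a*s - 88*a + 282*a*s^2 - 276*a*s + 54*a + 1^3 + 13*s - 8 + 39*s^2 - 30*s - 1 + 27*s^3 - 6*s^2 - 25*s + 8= 90*a^3 - 43*a^2 - 14*a + 27*s^3 + s^2*(282*a + 33) + s*(361*a^2 - 118*a - 42)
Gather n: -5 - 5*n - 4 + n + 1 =-4*n - 8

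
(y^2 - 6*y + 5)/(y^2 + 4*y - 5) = (y - 5)/(y + 5)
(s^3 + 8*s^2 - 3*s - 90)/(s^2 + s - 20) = (s^2 + 3*s - 18)/(s - 4)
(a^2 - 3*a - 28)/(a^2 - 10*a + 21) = (a + 4)/(a - 3)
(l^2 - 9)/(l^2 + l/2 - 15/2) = 2*(l - 3)/(2*l - 5)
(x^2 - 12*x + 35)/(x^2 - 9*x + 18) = (x^2 - 12*x + 35)/(x^2 - 9*x + 18)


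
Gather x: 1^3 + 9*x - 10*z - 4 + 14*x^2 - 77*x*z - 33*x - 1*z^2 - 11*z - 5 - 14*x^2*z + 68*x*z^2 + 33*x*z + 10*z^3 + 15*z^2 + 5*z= x^2*(14 - 14*z) + x*(68*z^2 - 44*z - 24) + 10*z^3 + 14*z^2 - 16*z - 8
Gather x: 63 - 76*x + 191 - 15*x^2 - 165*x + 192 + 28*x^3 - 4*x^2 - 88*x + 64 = 28*x^3 - 19*x^2 - 329*x + 510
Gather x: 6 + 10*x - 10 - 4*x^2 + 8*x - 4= -4*x^2 + 18*x - 8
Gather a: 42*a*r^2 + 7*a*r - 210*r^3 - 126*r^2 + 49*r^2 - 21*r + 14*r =a*(42*r^2 + 7*r) - 210*r^3 - 77*r^2 - 7*r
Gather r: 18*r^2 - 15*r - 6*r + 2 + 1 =18*r^2 - 21*r + 3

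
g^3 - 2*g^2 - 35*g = g*(g - 7)*(g + 5)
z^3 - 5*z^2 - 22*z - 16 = (z - 8)*(z + 1)*(z + 2)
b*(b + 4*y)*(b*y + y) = b^3*y + 4*b^2*y^2 + b^2*y + 4*b*y^2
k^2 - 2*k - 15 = (k - 5)*(k + 3)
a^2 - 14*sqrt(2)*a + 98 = (a - 7*sqrt(2))^2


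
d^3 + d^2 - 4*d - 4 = (d - 2)*(d + 1)*(d + 2)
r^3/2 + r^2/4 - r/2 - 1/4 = (r/2 + 1/4)*(r - 1)*(r + 1)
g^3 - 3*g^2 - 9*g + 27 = (g - 3)^2*(g + 3)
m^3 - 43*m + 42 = (m - 6)*(m - 1)*(m + 7)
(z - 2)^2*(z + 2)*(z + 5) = z^4 + 3*z^3 - 14*z^2 - 12*z + 40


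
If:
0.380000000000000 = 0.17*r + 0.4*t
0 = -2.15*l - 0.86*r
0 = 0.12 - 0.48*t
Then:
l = -0.66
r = 1.65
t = 0.25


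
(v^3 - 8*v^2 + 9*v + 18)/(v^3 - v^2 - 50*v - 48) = (v^2 - 9*v + 18)/(v^2 - 2*v - 48)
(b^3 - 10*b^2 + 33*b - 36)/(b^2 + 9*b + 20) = (b^3 - 10*b^2 + 33*b - 36)/(b^2 + 9*b + 20)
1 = 1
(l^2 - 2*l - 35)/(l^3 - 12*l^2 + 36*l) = (l^2 - 2*l - 35)/(l*(l^2 - 12*l + 36))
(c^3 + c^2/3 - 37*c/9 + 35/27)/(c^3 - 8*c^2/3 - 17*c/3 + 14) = (c^2 - 2*c + 5/9)/(c^2 - 5*c + 6)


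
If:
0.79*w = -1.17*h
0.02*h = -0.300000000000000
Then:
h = -15.00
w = 22.22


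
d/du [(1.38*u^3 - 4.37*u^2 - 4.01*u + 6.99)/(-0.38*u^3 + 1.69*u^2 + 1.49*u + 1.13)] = (2.22044604925031e-16*u^5 + 0.671599999999998*u^4 + 1.0648*u^3 + 12.9124*u^2 - 33.5024*u - 14.9464)/(0.1444*u^6 - 1.2844*u^5 + 1.7237*u^4 + 4.1774*u^3 + 6.0395*u^2 + 3.3674*u + 1.2769)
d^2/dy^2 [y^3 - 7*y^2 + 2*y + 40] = 6*y - 14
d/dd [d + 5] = 1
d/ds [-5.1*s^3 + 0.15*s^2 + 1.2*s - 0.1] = -15.3*s^2 + 0.3*s + 1.2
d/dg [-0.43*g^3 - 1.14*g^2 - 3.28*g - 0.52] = -1.29*g^2 - 2.28*g - 3.28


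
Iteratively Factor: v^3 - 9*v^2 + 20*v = (v - 5)*(v^2 - 4*v) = v*(v - 5)*(v - 4)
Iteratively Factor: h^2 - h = (h - 1)*(h)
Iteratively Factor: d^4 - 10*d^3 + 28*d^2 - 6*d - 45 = (d - 3)*(d^3 - 7*d^2 + 7*d + 15) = (d - 3)*(d + 1)*(d^2 - 8*d + 15) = (d - 3)^2*(d + 1)*(d - 5)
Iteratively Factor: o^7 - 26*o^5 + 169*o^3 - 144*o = (o)*(o^6 - 26*o^4 + 169*o^2 - 144) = o*(o - 4)*(o^5 + 4*o^4 - 10*o^3 - 40*o^2 + 9*o + 36) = o*(o - 4)*(o - 3)*(o^4 + 7*o^3 + 11*o^2 - 7*o - 12) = o*(o - 4)*(o - 3)*(o - 1)*(o^3 + 8*o^2 + 19*o + 12) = o*(o - 4)*(o - 3)*(o - 1)*(o + 3)*(o^2 + 5*o + 4) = o*(o - 4)*(o - 3)*(o - 1)*(o + 3)*(o + 4)*(o + 1)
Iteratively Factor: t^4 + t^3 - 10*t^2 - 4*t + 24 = (t - 2)*(t^3 + 3*t^2 - 4*t - 12) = (t - 2)^2*(t^2 + 5*t + 6) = (t - 2)^2*(t + 3)*(t + 2)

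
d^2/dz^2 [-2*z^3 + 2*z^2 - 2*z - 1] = 4 - 12*z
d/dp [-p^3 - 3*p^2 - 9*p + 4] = -3*p^2 - 6*p - 9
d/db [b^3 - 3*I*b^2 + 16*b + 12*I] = 3*b^2 - 6*I*b + 16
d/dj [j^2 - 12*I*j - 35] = 2*j - 12*I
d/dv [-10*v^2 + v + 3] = 1 - 20*v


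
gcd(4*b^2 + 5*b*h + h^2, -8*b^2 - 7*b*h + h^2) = b + h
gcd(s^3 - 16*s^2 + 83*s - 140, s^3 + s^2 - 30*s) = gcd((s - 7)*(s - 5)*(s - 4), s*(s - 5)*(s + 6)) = s - 5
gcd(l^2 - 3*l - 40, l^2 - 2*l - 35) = l + 5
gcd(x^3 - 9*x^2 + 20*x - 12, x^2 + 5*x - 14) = x - 2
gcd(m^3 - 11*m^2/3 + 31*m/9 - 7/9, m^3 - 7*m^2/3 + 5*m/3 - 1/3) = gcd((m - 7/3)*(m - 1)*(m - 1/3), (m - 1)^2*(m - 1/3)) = m^2 - 4*m/3 + 1/3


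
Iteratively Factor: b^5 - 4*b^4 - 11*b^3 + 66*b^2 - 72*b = (b - 2)*(b^4 - 2*b^3 - 15*b^2 + 36*b) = (b - 2)*(b + 4)*(b^3 - 6*b^2 + 9*b) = b*(b - 2)*(b + 4)*(b^2 - 6*b + 9) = b*(b - 3)*(b - 2)*(b + 4)*(b - 3)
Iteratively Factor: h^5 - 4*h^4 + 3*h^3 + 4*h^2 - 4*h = (h + 1)*(h^4 - 5*h^3 + 8*h^2 - 4*h) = (h - 2)*(h + 1)*(h^3 - 3*h^2 + 2*h) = (h - 2)*(h - 1)*(h + 1)*(h^2 - 2*h) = (h - 2)^2*(h - 1)*(h + 1)*(h)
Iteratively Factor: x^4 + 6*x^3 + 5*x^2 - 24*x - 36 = (x + 3)*(x^3 + 3*x^2 - 4*x - 12) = (x + 2)*(x + 3)*(x^2 + x - 6) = (x - 2)*(x + 2)*(x + 3)*(x + 3)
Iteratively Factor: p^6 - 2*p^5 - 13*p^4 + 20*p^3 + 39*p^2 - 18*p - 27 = (p + 1)*(p^5 - 3*p^4 - 10*p^3 + 30*p^2 + 9*p - 27) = (p - 3)*(p + 1)*(p^4 - 10*p^2 + 9) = (p - 3)*(p + 1)^2*(p^3 - p^2 - 9*p + 9) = (p - 3)*(p + 1)^2*(p + 3)*(p^2 - 4*p + 3) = (p - 3)*(p - 1)*(p + 1)^2*(p + 3)*(p - 3)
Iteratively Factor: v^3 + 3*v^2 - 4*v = (v)*(v^2 + 3*v - 4) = v*(v - 1)*(v + 4)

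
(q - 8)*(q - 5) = q^2 - 13*q + 40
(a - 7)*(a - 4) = a^2 - 11*a + 28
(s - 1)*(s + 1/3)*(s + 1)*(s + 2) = s^4 + 7*s^3/3 - s^2/3 - 7*s/3 - 2/3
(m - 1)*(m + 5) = m^2 + 4*m - 5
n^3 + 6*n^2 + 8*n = n*(n + 2)*(n + 4)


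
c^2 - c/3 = c*(c - 1/3)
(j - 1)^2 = j^2 - 2*j + 1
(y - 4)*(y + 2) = y^2 - 2*y - 8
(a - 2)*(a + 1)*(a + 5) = a^3 + 4*a^2 - 7*a - 10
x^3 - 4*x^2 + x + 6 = (x - 3)*(x - 2)*(x + 1)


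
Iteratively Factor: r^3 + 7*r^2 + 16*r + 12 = (r + 2)*(r^2 + 5*r + 6) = (r + 2)*(r + 3)*(r + 2)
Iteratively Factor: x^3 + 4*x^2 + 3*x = (x)*(x^2 + 4*x + 3) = x*(x + 1)*(x + 3)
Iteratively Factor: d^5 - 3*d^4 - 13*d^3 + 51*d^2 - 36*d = (d + 4)*(d^4 - 7*d^3 + 15*d^2 - 9*d) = d*(d + 4)*(d^3 - 7*d^2 + 15*d - 9) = d*(d - 1)*(d + 4)*(d^2 - 6*d + 9) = d*(d - 3)*(d - 1)*(d + 4)*(d - 3)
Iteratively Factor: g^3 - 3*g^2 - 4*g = (g)*(g^2 - 3*g - 4) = g*(g + 1)*(g - 4)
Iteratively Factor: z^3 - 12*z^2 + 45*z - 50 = (z - 2)*(z^2 - 10*z + 25) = (z - 5)*(z - 2)*(z - 5)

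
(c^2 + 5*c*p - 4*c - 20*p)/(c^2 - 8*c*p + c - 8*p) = (c^2 + 5*c*p - 4*c - 20*p)/(c^2 - 8*c*p + c - 8*p)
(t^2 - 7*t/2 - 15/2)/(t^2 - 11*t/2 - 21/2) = (t - 5)/(t - 7)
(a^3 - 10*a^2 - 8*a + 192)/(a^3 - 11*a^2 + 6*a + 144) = (a + 4)/(a + 3)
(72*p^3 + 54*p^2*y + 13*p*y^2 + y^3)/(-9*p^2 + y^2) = (24*p^2 + 10*p*y + y^2)/(-3*p + y)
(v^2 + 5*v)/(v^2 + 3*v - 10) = v/(v - 2)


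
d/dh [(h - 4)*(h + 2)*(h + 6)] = 3*h^2 + 8*h - 20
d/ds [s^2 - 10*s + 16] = 2*s - 10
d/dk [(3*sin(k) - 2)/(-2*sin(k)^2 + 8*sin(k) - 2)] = (3*sin(k)^2 - 4*sin(k) + 5)*cos(k)/(2*(sin(k)^2 - 4*sin(k) + 1)^2)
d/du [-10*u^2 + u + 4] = 1 - 20*u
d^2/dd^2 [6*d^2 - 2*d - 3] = 12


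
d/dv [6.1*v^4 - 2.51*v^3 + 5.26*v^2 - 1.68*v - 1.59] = 24.4*v^3 - 7.53*v^2 + 10.52*v - 1.68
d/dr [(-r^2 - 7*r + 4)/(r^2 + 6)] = (7*r^2 - 20*r - 42)/(r^4 + 12*r^2 + 36)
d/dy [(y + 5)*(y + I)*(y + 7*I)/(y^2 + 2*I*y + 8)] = (y^4 + 4*I*y^3 + y^2*(15 - 30*I) + y*(150 + 128*I) - 56 + 390*I)/(y^4 + 4*I*y^3 + 12*y^2 + 32*I*y + 64)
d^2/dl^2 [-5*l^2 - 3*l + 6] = -10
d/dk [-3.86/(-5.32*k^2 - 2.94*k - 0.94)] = (-41.0704*k - 11.3484)/(5.32*k^2 + 2.94*k + 0.94)^2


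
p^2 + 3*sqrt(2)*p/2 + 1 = (p + sqrt(2)/2)*(p + sqrt(2))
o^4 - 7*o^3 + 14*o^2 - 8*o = o*(o - 4)*(o - 2)*(o - 1)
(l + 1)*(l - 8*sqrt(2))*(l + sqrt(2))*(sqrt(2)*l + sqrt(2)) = sqrt(2)*l^4 - 14*l^3 + 2*sqrt(2)*l^3 - 28*l^2 - 15*sqrt(2)*l^2 - 32*sqrt(2)*l - 14*l - 16*sqrt(2)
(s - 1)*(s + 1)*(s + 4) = s^3 + 4*s^2 - s - 4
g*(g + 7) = g^2 + 7*g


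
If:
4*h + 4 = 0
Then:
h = -1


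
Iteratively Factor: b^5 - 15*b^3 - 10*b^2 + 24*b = (b - 1)*(b^4 + b^3 - 14*b^2 - 24*b) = (b - 1)*(b + 2)*(b^3 - b^2 - 12*b) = b*(b - 1)*(b + 2)*(b^2 - b - 12) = b*(b - 1)*(b + 2)*(b + 3)*(b - 4)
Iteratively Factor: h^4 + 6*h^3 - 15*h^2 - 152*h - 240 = (h + 3)*(h^3 + 3*h^2 - 24*h - 80) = (h + 3)*(h + 4)*(h^2 - h - 20) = (h + 3)*(h + 4)^2*(h - 5)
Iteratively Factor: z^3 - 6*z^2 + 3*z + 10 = (z - 5)*(z^2 - z - 2) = (z - 5)*(z - 2)*(z + 1)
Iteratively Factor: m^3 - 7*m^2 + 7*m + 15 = (m - 3)*(m^2 - 4*m - 5) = (m - 5)*(m - 3)*(m + 1)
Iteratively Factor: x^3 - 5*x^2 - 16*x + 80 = (x + 4)*(x^2 - 9*x + 20) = (x - 4)*(x + 4)*(x - 5)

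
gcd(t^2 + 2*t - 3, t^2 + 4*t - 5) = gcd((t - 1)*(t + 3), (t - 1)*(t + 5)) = t - 1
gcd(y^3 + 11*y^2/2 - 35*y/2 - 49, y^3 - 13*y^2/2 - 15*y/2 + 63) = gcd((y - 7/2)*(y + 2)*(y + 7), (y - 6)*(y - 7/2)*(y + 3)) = y - 7/2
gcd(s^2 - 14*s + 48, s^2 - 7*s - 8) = s - 8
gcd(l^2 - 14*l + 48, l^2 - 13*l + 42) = l - 6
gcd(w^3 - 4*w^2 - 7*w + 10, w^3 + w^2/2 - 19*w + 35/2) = w - 1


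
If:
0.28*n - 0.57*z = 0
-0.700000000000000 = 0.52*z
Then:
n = -2.74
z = -1.35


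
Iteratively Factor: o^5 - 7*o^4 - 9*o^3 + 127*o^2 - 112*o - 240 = (o - 4)*(o^4 - 3*o^3 - 21*o^2 + 43*o + 60) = (o - 4)*(o - 3)*(o^3 - 21*o - 20) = (o - 4)*(o - 3)*(o + 4)*(o^2 - 4*o - 5) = (o - 4)*(o - 3)*(o + 1)*(o + 4)*(o - 5)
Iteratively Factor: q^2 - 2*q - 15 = (q - 5)*(q + 3)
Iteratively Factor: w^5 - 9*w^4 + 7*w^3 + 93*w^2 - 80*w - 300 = (w - 5)*(w^4 - 4*w^3 - 13*w^2 + 28*w + 60) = (w - 5)*(w + 2)*(w^3 - 6*w^2 - w + 30) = (w - 5)^2*(w + 2)*(w^2 - w - 6) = (w - 5)^2*(w + 2)^2*(w - 3)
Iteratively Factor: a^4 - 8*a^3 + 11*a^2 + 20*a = (a - 4)*(a^3 - 4*a^2 - 5*a) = a*(a - 4)*(a^2 - 4*a - 5) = a*(a - 4)*(a + 1)*(a - 5)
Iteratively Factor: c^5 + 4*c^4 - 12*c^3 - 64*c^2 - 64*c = (c + 4)*(c^4 - 12*c^2 - 16*c) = (c + 2)*(c + 4)*(c^3 - 2*c^2 - 8*c) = c*(c + 2)*(c + 4)*(c^2 - 2*c - 8) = c*(c + 2)^2*(c + 4)*(c - 4)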